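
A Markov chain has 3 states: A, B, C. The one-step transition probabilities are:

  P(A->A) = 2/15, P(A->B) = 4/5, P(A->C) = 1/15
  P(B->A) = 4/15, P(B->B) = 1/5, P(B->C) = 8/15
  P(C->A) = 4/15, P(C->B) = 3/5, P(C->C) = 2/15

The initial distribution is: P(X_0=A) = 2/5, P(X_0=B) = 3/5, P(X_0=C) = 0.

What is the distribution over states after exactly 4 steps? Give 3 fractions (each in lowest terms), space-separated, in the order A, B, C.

Answer: 59572/253125 39031/84375 15292/50625

Derivation:
Propagating the distribution step by step (d_{t+1} = d_t * P):
d_0 = (A=2/5, B=3/5, C=0)
  d_1[A] = 2/5*2/15 + 3/5*4/15 + 0*4/15 = 16/75
  d_1[B] = 2/5*4/5 + 3/5*1/5 + 0*3/5 = 11/25
  d_1[C] = 2/5*1/15 + 3/5*8/15 + 0*2/15 = 26/75
d_1 = (A=16/75, B=11/25, C=26/75)
  d_2[A] = 16/75*2/15 + 11/25*4/15 + 26/75*4/15 = 268/1125
  d_2[B] = 16/75*4/5 + 11/25*1/5 + 26/75*3/5 = 7/15
  d_2[C] = 16/75*1/15 + 11/25*8/15 + 26/75*2/15 = 332/1125
d_2 = (A=268/1125, B=7/15, C=332/1125)
  d_3[A] = 268/1125*2/15 + 7/15*4/15 + 332/1125*4/15 = 3964/16875
  d_3[B] = 268/1125*4/5 + 7/15*1/5 + 332/1125*3/5 = 2593/5625
  d_3[C] = 268/1125*1/15 + 7/15*8/15 + 332/1125*2/15 = 5132/16875
d_3 = (A=3964/16875, B=2593/5625, C=5132/16875)
  d_4[A] = 3964/16875*2/15 + 2593/5625*4/15 + 5132/16875*4/15 = 59572/253125
  d_4[B] = 3964/16875*4/5 + 2593/5625*1/5 + 5132/16875*3/5 = 39031/84375
  d_4[C] = 3964/16875*1/15 + 2593/5625*8/15 + 5132/16875*2/15 = 15292/50625
d_4 = (A=59572/253125, B=39031/84375, C=15292/50625)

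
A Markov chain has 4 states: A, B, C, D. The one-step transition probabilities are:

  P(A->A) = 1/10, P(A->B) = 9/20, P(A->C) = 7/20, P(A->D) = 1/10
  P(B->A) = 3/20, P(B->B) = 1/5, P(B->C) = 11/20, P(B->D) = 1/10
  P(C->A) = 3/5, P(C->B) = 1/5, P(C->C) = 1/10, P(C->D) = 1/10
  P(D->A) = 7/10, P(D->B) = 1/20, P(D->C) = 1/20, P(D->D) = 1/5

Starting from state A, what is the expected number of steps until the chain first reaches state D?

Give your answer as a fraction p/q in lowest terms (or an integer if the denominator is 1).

Let h_i = expected steps to first reach D from state i.
Boundary: h_D = 0.
First-step equations for the other states:
  h_A = 1 + 1/10*h_A + 9/20*h_B + 7/20*h_C + 1/10*h_D
  h_B = 1 + 3/20*h_A + 1/5*h_B + 11/20*h_C + 1/10*h_D
  h_C = 1 + 3/5*h_A + 1/5*h_B + 1/10*h_C + 1/10*h_D

Substituting h_D = 0 and rearranging gives the linear system (I - Q) h = 1:
  [9/10, -9/20, -7/20] . (h_A, h_B, h_C) = 1
  [-3/20, 4/5, -11/20] . (h_A, h_B, h_C) = 1
  [-3/5, -1/5, 9/10] . (h_A, h_B, h_C) = 1

Solving yields:
  h_A = 10
  h_B = 10
  h_C = 10

Starting state is A, so the expected hitting time is h_A = 10.

Answer: 10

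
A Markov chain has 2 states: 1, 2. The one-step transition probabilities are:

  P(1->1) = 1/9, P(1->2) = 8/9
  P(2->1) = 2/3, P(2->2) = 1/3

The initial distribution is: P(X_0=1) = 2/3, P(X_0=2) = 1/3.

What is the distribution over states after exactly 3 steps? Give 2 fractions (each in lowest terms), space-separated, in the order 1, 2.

Propagating the distribution step by step (d_{t+1} = d_t * P):
d_0 = (1=2/3, 2=1/3)
  d_1[1] = 2/3*1/9 + 1/3*2/3 = 8/27
  d_1[2] = 2/3*8/9 + 1/3*1/3 = 19/27
d_1 = (1=8/27, 2=19/27)
  d_2[1] = 8/27*1/9 + 19/27*2/3 = 122/243
  d_2[2] = 8/27*8/9 + 19/27*1/3 = 121/243
d_2 = (1=122/243, 2=121/243)
  d_3[1] = 122/243*1/9 + 121/243*2/3 = 848/2187
  d_3[2] = 122/243*8/9 + 121/243*1/3 = 1339/2187
d_3 = (1=848/2187, 2=1339/2187)

Answer: 848/2187 1339/2187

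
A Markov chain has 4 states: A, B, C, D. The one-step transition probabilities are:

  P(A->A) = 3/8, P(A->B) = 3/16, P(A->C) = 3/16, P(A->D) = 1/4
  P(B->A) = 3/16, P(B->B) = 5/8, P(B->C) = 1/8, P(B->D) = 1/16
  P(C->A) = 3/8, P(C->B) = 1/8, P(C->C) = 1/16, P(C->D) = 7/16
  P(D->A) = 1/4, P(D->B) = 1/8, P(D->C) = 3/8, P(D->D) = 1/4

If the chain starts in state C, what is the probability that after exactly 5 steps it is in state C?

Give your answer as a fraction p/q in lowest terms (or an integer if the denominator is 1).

Computing P^5 by repeated multiplication:
P^1 =
  A: [3/8, 3/16, 3/16, 1/4]
  B: [3/16, 5/8, 1/8, 1/16]
  C: [3/8, 1/8, 1/16, 7/16]
  D: [1/4, 1/8, 3/8, 1/4]
P^2 =
  A: [79/256, 31/128, 51/256, 1/4]
  B: [1/4, 115/256, 37/256, 5/32]
  C: [19/64, 27/128, 65/256, 61/256]
  D: [41/128, 13/64, 23/128, 19/64]
P^3 =
  A: [611/2048, 1087/4096, 199/1024, 991/4096]
  B: [1111/4096, 187/512, 699/4096, 395/2048]
  C: [313/1024, 255/1024, 767/4096, 1057/4096]
  D: [307/1024, 505/2048, 213/1024, 503/2048]
P^4 =
  A: [19333/65536, 9055/32768, 6291/32768, 15511/65536]
  B: [4627/16384, 21271/65536, 2941/16384, 13993/65536]
  C: [9701/32768, 4401/16384, 12905/65536, 15625/65536]
  D: [9767/32768, 4375/16384, 787/4096, 7955/32768]
P^5 =
  A: [38483/131072, 295285/1048576, 199867/1048576, 30695/131072]
  B: [301417/1048576, 79937/262144, 48447/262144, 233623/1048576]
  C: [154577/524288, 145653/524288, 200069/1048576, 248047/1048576]
  D: [9653/32768, 145303/524288, 100827/524288, 61855/262144]

(P^5)[C -> C] = 200069/1048576

Answer: 200069/1048576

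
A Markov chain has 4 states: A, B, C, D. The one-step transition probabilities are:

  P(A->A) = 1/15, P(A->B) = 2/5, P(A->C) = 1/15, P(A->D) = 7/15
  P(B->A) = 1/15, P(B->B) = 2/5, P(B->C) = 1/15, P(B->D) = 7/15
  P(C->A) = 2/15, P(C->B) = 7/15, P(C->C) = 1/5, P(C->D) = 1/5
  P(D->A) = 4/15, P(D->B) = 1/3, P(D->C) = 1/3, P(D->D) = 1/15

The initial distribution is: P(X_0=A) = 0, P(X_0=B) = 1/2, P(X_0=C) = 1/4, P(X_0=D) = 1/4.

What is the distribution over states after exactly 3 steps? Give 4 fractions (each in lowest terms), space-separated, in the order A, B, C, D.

Answer: 467/3375 88/225 191/1125 203/675

Derivation:
Propagating the distribution step by step (d_{t+1} = d_t * P):
d_0 = (A=0, B=1/2, C=1/4, D=1/4)
  d_1[A] = 0*1/15 + 1/2*1/15 + 1/4*2/15 + 1/4*4/15 = 2/15
  d_1[B] = 0*2/5 + 1/2*2/5 + 1/4*7/15 + 1/4*1/3 = 2/5
  d_1[C] = 0*1/15 + 1/2*1/15 + 1/4*1/5 + 1/4*1/3 = 1/6
  d_1[D] = 0*7/15 + 1/2*7/15 + 1/4*1/5 + 1/4*1/15 = 3/10
d_1 = (A=2/15, B=2/5, C=1/6, D=3/10)
  d_2[A] = 2/15*1/15 + 2/5*1/15 + 1/6*2/15 + 3/10*4/15 = 31/225
  d_2[B] = 2/15*2/5 + 2/5*2/5 + 1/6*7/15 + 3/10*1/3 = 88/225
  d_2[C] = 2/15*1/15 + 2/5*1/15 + 1/6*1/5 + 3/10*1/3 = 38/225
  d_2[D] = 2/15*7/15 + 2/5*7/15 + 1/6*1/5 + 3/10*1/15 = 68/225
d_2 = (A=31/225, B=88/225, C=38/225, D=68/225)
  d_3[A] = 31/225*1/15 + 88/225*1/15 + 38/225*2/15 + 68/225*4/15 = 467/3375
  d_3[B] = 31/225*2/5 + 88/225*2/5 + 38/225*7/15 + 68/225*1/3 = 88/225
  d_3[C] = 31/225*1/15 + 88/225*1/15 + 38/225*1/5 + 68/225*1/3 = 191/1125
  d_3[D] = 31/225*7/15 + 88/225*7/15 + 38/225*1/5 + 68/225*1/15 = 203/675
d_3 = (A=467/3375, B=88/225, C=191/1125, D=203/675)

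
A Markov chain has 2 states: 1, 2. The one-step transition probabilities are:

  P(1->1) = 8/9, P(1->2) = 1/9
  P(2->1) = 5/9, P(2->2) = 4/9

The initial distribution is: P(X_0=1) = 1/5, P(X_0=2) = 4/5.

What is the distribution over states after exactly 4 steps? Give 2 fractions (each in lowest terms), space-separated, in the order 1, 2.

Propagating the distribution step by step (d_{t+1} = d_t * P):
d_0 = (1=1/5, 2=4/5)
  d_1[1] = 1/5*8/9 + 4/5*5/9 = 28/45
  d_1[2] = 1/5*1/9 + 4/5*4/9 = 17/45
d_1 = (1=28/45, 2=17/45)
  d_2[1] = 28/45*8/9 + 17/45*5/9 = 103/135
  d_2[2] = 28/45*1/9 + 17/45*4/9 = 32/135
d_2 = (1=103/135, 2=32/135)
  d_3[1] = 103/135*8/9 + 32/135*5/9 = 328/405
  d_3[2] = 103/135*1/9 + 32/135*4/9 = 77/405
d_3 = (1=328/405, 2=77/405)
  d_4[1] = 328/405*8/9 + 77/405*5/9 = 1003/1215
  d_4[2] = 328/405*1/9 + 77/405*4/9 = 212/1215
d_4 = (1=1003/1215, 2=212/1215)

Answer: 1003/1215 212/1215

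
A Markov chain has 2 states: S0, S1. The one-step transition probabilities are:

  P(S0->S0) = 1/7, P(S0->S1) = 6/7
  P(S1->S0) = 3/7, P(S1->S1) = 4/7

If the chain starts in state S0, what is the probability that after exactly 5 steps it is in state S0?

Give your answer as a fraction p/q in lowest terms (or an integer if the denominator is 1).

Computing P^5 by repeated multiplication:
P^1 =
  S0: [1/7, 6/7]
  S1: [3/7, 4/7]
P^2 =
  S0: [19/49, 30/49]
  S1: [15/49, 34/49]
P^3 =
  S0: [109/343, 234/343]
  S1: [117/343, 226/343]
P^4 =
  S0: [811/2401, 1590/2401]
  S1: [795/2401, 1606/2401]
P^5 =
  S0: [5581/16807, 11226/16807]
  S1: [5613/16807, 11194/16807]

(P^5)[S0 -> S0] = 5581/16807

Answer: 5581/16807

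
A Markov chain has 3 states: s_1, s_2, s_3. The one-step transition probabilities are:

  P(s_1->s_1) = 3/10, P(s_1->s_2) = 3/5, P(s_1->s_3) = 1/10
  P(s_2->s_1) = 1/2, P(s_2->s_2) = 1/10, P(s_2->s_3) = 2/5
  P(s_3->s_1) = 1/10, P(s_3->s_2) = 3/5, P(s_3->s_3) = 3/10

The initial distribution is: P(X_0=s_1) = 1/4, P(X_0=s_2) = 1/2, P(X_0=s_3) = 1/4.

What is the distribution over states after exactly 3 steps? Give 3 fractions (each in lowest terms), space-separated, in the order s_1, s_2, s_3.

Answer: 83/250 31/80 561/2000

Derivation:
Propagating the distribution step by step (d_{t+1} = d_t * P):
d_0 = (s_1=1/4, s_2=1/2, s_3=1/4)
  d_1[s_1] = 1/4*3/10 + 1/2*1/2 + 1/4*1/10 = 7/20
  d_1[s_2] = 1/4*3/5 + 1/2*1/10 + 1/4*3/5 = 7/20
  d_1[s_3] = 1/4*1/10 + 1/2*2/5 + 1/4*3/10 = 3/10
d_1 = (s_1=7/20, s_2=7/20, s_3=3/10)
  d_2[s_1] = 7/20*3/10 + 7/20*1/2 + 3/10*1/10 = 31/100
  d_2[s_2] = 7/20*3/5 + 7/20*1/10 + 3/10*3/5 = 17/40
  d_2[s_3] = 7/20*1/10 + 7/20*2/5 + 3/10*3/10 = 53/200
d_2 = (s_1=31/100, s_2=17/40, s_3=53/200)
  d_3[s_1] = 31/100*3/10 + 17/40*1/2 + 53/200*1/10 = 83/250
  d_3[s_2] = 31/100*3/5 + 17/40*1/10 + 53/200*3/5 = 31/80
  d_3[s_3] = 31/100*1/10 + 17/40*2/5 + 53/200*3/10 = 561/2000
d_3 = (s_1=83/250, s_2=31/80, s_3=561/2000)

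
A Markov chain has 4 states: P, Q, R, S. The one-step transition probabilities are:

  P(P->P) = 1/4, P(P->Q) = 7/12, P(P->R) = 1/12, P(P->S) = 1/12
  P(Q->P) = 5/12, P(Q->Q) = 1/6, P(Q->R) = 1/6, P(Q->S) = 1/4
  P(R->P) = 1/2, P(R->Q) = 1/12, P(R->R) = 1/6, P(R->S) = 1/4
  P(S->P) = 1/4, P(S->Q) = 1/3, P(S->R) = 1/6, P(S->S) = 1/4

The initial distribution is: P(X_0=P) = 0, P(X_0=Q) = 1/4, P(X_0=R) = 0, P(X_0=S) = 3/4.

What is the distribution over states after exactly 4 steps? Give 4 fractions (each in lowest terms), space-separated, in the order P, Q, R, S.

Answer: 3521/10368 13615/41472 5743/41472 4015/20736

Derivation:
Propagating the distribution step by step (d_{t+1} = d_t * P):
d_0 = (P=0, Q=1/4, R=0, S=3/4)
  d_1[P] = 0*1/4 + 1/4*5/12 + 0*1/2 + 3/4*1/4 = 7/24
  d_1[Q] = 0*7/12 + 1/4*1/6 + 0*1/12 + 3/4*1/3 = 7/24
  d_1[R] = 0*1/12 + 1/4*1/6 + 0*1/6 + 3/4*1/6 = 1/6
  d_1[S] = 0*1/12 + 1/4*1/4 + 0*1/4 + 3/4*1/4 = 1/4
d_1 = (P=7/24, Q=7/24, R=1/6, S=1/4)
  d_2[P] = 7/24*1/4 + 7/24*5/12 + 1/6*1/2 + 1/4*1/4 = 49/144
  d_2[Q] = 7/24*7/12 + 7/24*1/6 + 1/6*1/12 + 1/4*1/3 = 91/288
  d_2[R] = 7/24*1/12 + 7/24*1/6 + 1/6*1/6 + 1/4*1/6 = 41/288
  d_2[S] = 7/24*1/12 + 7/24*1/4 + 1/6*1/4 + 1/4*1/4 = 29/144
d_2 = (P=49/144, Q=91/288, R=41/288, S=29/144)
  d_3[P] = 49/144*1/4 + 91/288*5/12 + 41/288*1/2 + 29/144*1/4 = 1169/3456
  d_3[Q] = 49/144*7/12 + 91/288*1/6 + 41/288*1/12 + 29/144*1/3 = 1141/3456
  d_3[R] = 49/144*1/12 + 91/288*1/6 + 41/288*1/6 + 29/144*1/6 = 239/1728
  d_3[S] = 49/144*1/12 + 91/288*1/4 + 41/288*1/4 + 29/144*1/4 = 167/864
d_3 = (P=1169/3456, Q=1141/3456, R=239/1728, S=167/864)
  d_4[P] = 1169/3456*1/4 + 1141/3456*5/12 + 239/1728*1/2 + 167/864*1/4 = 3521/10368
  d_4[Q] = 1169/3456*7/12 + 1141/3456*1/6 + 239/1728*1/12 + 167/864*1/3 = 13615/41472
  d_4[R] = 1169/3456*1/12 + 1141/3456*1/6 + 239/1728*1/6 + 167/864*1/6 = 5743/41472
  d_4[S] = 1169/3456*1/12 + 1141/3456*1/4 + 239/1728*1/4 + 167/864*1/4 = 4015/20736
d_4 = (P=3521/10368, Q=13615/41472, R=5743/41472, S=4015/20736)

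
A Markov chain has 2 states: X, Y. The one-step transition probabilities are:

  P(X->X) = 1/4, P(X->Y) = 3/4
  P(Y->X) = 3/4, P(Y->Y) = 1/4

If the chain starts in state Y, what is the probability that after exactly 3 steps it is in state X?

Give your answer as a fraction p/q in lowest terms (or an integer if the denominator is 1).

Answer: 9/16

Derivation:
Computing P^3 by repeated multiplication:
P^1 =
  X: [1/4, 3/4]
  Y: [3/4, 1/4]
P^2 =
  X: [5/8, 3/8]
  Y: [3/8, 5/8]
P^3 =
  X: [7/16, 9/16]
  Y: [9/16, 7/16]

(P^3)[Y -> X] = 9/16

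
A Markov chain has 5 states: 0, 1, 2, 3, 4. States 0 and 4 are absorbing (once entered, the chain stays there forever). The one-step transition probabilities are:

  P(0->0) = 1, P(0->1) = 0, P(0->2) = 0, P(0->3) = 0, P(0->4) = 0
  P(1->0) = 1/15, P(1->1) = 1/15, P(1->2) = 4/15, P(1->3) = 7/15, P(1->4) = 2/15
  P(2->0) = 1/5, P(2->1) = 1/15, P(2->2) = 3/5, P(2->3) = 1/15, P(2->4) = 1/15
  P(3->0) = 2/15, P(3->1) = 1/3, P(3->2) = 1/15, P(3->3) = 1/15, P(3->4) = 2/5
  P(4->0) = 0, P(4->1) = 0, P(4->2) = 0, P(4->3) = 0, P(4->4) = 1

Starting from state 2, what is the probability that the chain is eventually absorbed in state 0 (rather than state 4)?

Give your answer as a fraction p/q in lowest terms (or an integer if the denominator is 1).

Answer: 544/869

Derivation:
Let a_i = P(absorbed in 0 | start in state i).
Boundary conditions: a_0 = 1, a_4 = 0.
For each transient state i, a_i = sum_j P(i->j) * a_j:
  a_1 = 1/15*a_0 + 1/15*a_1 + 4/15*a_2 + 7/15*a_3 + 2/15*a_4
  a_2 = 1/5*a_0 + 1/15*a_1 + 3/5*a_2 + 1/15*a_3 + 1/15*a_4
  a_3 = 2/15*a_0 + 1/3*a_1 + 1/15*a_2 + 1/15*a_3 + 2/5*a_4

Substituting a_0 = 1 and a_4 = 0, rearrange to (I - Q) a = r where r[i] = P(i -> 0):
  [14/15, -4/15, -7/15] . (a_1, a_2, a_3) = 1/15
  [-1/15, 2/5, -1/15] . (a_1, a_2, a_3) = 1/5
  [-1/3, -1/15, 14/15] . (a_1, a_2, a_3) = 2/15

Solving yields:
  a_1 = 364/869
  a_2 = 544/869
  a_3 = 293/869

Starting state is 2, so the absorption probability is a_2 = 544/869.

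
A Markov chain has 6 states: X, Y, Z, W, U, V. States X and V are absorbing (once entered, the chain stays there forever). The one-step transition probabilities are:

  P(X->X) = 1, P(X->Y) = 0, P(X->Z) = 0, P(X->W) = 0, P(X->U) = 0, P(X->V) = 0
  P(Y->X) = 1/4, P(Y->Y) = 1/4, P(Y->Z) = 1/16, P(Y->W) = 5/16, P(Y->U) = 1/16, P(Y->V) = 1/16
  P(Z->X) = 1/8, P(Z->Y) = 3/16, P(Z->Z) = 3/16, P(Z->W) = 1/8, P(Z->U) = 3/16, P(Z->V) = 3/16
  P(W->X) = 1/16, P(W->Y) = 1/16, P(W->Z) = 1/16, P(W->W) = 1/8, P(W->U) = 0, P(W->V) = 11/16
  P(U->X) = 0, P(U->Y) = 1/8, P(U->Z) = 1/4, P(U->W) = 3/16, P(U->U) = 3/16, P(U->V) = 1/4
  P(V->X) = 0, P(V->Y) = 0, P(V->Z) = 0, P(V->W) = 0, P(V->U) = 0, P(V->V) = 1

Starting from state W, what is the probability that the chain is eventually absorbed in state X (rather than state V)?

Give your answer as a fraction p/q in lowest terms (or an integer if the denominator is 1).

Answer: 2951/23697

Derivation:
Let a_i = P(absorbed in X | start in state i).
Boundary conditions: a_X = 1, a_V = 0.
For each transient state i, a_i = sum_j P(i->j) * a_j:
  a_Y = 1/4*a_X + 1/4*a_Y + 1/16*a_Z + 5/16*a_W + 1/16*a_U + 1/16*a_V
  a_Z = 1/8*a_X + 3/16*a_Y + 3/16*a_Z + 1/8*a_W + 3/16*a_U + 3/16*a_V
  a_W = 1/16*a_X + 1/16*a_Y + 1/16*a_Z + 1/8*a_W + 0*a_U + 11/16*a_V
  a_U = 0*a_X + 1/8*a_Y + 1/4*a_Z + 3/16*a_W + 3/16*a_U + 1/4*a_V

Substituting a_X = 1 and a_V = 0, rearrange to (I - Q) a = r where r[i] = P(i -> X):
  [3/4, -1/16, -5/16, -1/16] . (a_Y, a_Z, a_W, a_U) = 1/4
  [-3/16, 13/16, -1/8, -3/16] . (a_Y, a_Z, a_W, a_U) = 1/8
  [-1/16, -1/16, 7/8, 0] . (a_Y, a_Z, a_W, a_U) = 1/16
  [-1/8, -1/4, -3/16, 13/16] . (a_Y, a_Z, a_W, a_U) = 0

Solving yields:
  a_Y = 3377/7899
  a_Z = 7486/23697
  a_W = 2951/23697
  a_U = 4543/23697

Starting state is W, so the absorption probability is a_W = 2951/23697.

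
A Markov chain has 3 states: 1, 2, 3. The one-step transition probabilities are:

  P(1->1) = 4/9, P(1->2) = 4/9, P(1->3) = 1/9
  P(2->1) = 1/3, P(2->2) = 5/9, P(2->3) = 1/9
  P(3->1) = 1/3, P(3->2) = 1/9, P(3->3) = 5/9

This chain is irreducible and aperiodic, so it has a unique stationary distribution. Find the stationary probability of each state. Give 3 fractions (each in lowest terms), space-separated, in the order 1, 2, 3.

Answer: 3/8 17/40 1/5

Derivation:
The stationary distribution satisfies pi = pi * P, i.e.:
  pi_1 = 4/9*pi_1 + 1/3*pi_2 + 1/3*pi_3
  pi_2 = 4/9*pi_1 + 5/9*pi_2 + 1/9*pi_3
  pi_3 = 1/9*pi_1 + 1/9*pi_2 + 5/9*pi_3
with normalization: pi_1 + pi_2 + pi_3 = 1.

Using the first 2 balance equations plus normalization, the linear system A*pi = b is:
  [-5/9, 1/3, 1/3] . pi = 0
  [4/9, -4/9, 1/9] . pi = 0
  [1, 1, 1] . pi = 1

Solving yields:
  pi_1 = 3/8
  pi_2 = 17/40
  pi_3 = 1/5

Verification (pi * P):
  3/8*4/9 + 17/40*1/3 + 1/5*1/3 = 3/8 = pi_1  (ok)
  3/8*4/9 + 17/40*5/9 + 1/5*1/9 = 17/40 = pi_2  (ok)
  3/8*1/9 + 17/40*1/9 + 1/5*5/9 = 1/5 = pi_3  (ok)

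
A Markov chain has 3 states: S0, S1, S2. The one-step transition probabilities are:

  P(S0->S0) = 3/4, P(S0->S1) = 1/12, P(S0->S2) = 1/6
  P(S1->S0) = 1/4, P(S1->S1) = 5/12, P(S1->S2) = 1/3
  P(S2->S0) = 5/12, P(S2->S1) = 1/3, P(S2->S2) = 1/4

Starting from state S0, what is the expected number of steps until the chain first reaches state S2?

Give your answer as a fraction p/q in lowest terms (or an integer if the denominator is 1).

Answer: 16/3

Derivation:
Let h_i = expected steps to first reach S2 from state i.
Boundary: h_S2 = 0.
First-step equations for the other states:
  h_S0 = 1 + 3/4*h_S0 + 1/12*h_S1 + 1/6*h_S2
  h_S1 = 1 + 1/4*h_S0 + 5/12*h_S1 + 1/3*h_S2

Substituting h_S2 = 0 and rearranging gives the linear system (I - Q) h = 1:
  [1/4, -1/12] . (h_S0, h_S1) = 1
  [-1/4, 7/12] . (h_S0, h_S1) = 1

Solving yields:
  h_S0 = 16/3
  h_S1 = 4

Starting state is S0, so the expected hitting time is h_S0 = 16/3.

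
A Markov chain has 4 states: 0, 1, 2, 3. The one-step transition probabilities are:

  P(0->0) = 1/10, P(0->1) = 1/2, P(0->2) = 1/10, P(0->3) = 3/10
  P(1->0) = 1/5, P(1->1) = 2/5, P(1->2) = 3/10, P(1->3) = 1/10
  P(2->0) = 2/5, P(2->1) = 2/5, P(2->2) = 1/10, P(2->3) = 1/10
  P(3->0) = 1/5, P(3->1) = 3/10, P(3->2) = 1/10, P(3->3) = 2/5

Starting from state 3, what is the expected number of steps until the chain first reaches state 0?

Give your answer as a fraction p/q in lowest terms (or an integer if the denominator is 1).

Let h_i = expected steps to first reach 0 from state i.
Boundary: h_0 = 0.
First-step equations for the other states:
  h_1 = 1 + 1/5*h_0 + 2/5*h_1 + 3/10*h_2 + 1/10*h_3
  h_2 = 1 + 2/5*h_0 + 2/5*h_1 + 1/10*h_2 + 1/10*h_3
  h_3 = 1 + 1/5*h_0 + 3/10*h_1 + 1/10*h_2 + 2/5*h_3

Substituting h_0 = 0 and rearranging gives the linear system (I - Q) h = 1:
  [3/5, -3/10, -1/10] . (h_1, h_2, h_3) = 1
  [-2/5, 9/10, -1/10] . (h_1, h_2, h_3) = 1
  [-3/10, -1/10, 3/5] . (h_1, h_2, h_3) = 1

Solving yields:
  h_1 = 420/103
  h_2 = 350/103
  h_3 = 440/103

Starting state is 3, so the expected hitting time is h_3 = 440/103.

Answer: 440/103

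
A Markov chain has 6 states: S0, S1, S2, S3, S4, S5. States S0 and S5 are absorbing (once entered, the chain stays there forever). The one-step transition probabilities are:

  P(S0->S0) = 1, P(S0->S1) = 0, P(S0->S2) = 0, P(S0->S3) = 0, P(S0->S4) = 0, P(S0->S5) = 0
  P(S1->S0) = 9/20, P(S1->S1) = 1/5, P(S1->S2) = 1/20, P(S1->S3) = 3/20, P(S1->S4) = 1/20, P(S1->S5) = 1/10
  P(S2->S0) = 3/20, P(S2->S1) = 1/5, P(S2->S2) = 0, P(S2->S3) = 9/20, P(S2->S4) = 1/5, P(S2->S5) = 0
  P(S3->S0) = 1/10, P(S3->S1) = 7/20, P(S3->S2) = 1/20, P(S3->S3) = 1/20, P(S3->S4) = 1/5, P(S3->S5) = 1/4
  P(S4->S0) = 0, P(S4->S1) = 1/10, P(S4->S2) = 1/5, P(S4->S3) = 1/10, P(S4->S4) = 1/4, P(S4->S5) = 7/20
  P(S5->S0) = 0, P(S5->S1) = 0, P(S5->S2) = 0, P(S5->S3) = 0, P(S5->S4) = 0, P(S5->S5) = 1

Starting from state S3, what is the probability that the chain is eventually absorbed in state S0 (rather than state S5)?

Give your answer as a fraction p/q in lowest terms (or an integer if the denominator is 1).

Answer: 6253/13685

Derivation:
Let a_i = P(absorbed in S0 | start in state i).
Boundary conditions: a_S0 = 1, a_S5 = 0.
For each transient state i, a_i = sum_j P(i->j) * a_j:
  a_S1 = 9/20*a_S0 + 1/5*a_S1 + 1/20*a_S2 + 3/20*a_S3 + 1/20*a_S4 + 1/10*a_S5
  a_S2 = 3/20*a_S0 + 1/5*a_S1 + 0*a_S2 + 9/20*a_S3 + 1/5*a_S4 + 0*a_S5
  a_S3 = 1/10*a_S0 + 7/20*a_S1 + 1/20*a_S2 + 1/20*a_S3 + 1/5*a_S4 + 1/4*a_S5
  a_S4 = 0*a_S0 + 1/10*a_S1 + 1/5*a_S2 + 1/10*a_S3 + 1/4*a_S4 + 7/20*a_S5

Substituting a_S0 = 1 and a_S5 = 0, rearrange to (I - Q) a = r where r[i] = P(i -> S0):
  [4/5, -1/20, -3/20, -1/20] . (a_S1, a_S2, a_S3, a_S4) = 9/20
  [-1/5, 1, -9/20, -1/5] . (a_S1, a_S2, a_S3, a_S4) = 3/20
  [-7/20, -1/20, 19/20, -1/5] . (a_S1, a_S2, a_S3, a_S4) = 1/10
  [-1/10, -1/5, -1/10, 3/4] . (a_S1, a_S2, a_S3, a_S4) = 0

Solving yields:
  a_S1 = 6861/9775
  a_S2 = 38084/68425
  a_S3 = 6253/13685
  a_S4 = 20728/68425

Starting state is S3, so the absorption probability is a_S3 = 6253/13685.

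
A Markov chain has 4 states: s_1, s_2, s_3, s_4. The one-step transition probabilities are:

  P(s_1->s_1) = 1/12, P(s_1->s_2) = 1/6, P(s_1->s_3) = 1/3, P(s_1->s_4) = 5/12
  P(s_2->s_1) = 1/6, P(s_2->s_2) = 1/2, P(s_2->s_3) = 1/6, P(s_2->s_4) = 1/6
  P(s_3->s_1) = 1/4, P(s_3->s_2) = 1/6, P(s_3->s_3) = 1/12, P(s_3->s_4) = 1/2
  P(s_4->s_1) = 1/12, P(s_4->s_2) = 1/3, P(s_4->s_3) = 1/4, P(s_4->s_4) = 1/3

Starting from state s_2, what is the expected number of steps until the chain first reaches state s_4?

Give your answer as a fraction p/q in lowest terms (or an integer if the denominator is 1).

Let h_i = expected steps to first reach s_4 from state i.
Boundary: h_s_4 = 0.
First-step equations for the other states:
  h_s_1 = 1 + 1/12*h_s_1 + 1/6*h_s_2 + 1/3*h_s_3 + 5/12*h_s_4
  h_s_2 = 1 + 1/6*h_s_1 + 1/2*h_s_2 + 1/6*h_s_3 + 1/6*h_s_4
  h_s_3 = 1 + 1/4*h_s_1 + 1/6*h_s_2 + 1/12*h_s_3 + 1/2*h_s_4

Substituting h_s_4 = 0 and rearranging gives the linear system (I - Q) h = 1:
  [11/12, -1/6, -1/3] . (h_s_1, h_s_2, h_s_3) = 1
  [-1/6, 1/2, -1/6] . (h_s_1, h_s_2, h_s_3) = 1
  [-1/4, -1/6, 11/12] . (h_s_1, h_s_2, h_s_3) = 1

Solving yields:
  h_s_1 = 720/269
  h_s_2 = 1002/269
  h_s_3 = 672/269

Starting state is s_2, so the expected hitting time is h_s_2 = 1002/269.

Answer: 1002/269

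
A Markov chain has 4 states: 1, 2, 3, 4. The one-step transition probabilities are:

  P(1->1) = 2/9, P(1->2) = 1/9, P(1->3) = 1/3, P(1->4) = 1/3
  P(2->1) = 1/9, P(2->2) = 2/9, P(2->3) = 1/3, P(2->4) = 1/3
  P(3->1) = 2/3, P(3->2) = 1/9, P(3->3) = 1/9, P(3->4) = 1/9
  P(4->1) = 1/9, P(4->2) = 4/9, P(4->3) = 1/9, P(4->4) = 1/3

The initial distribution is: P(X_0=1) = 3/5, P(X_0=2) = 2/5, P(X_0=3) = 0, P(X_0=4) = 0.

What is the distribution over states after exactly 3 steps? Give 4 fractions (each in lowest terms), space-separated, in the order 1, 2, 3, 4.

Propagating the distribution step by step (d_{t+1} = d_t * P):
d_0 = (1=3/5, 2=2/5, 3=0, 4=0)
  d_1[1] = 3/5*2/9 + 2/5*1/9 + 0*2/3 + 0*1/9 = 8/45
  d_1[2] = 3/5*1/9 + 2/5*2/9 + 0*1/9 + 0*4/9 = 7/45
  d_1[3] = 3/5*1/3 + 2/5*1/3 + 0*1/9 + 0*1/9 = 1/3
  d_1[4] = 3/5*1/3 + 2/5*1/3 + 0*1/9 + 0*1/3 = 1/3
d_1 = (1=8/45, 2=7/45, 3=1/3, 4=1/3)
  d_2[1] = 8/45*2/9 + 7/45*1/9 + 1/3*2/3 + 1/3*1/9 = 128/405
  d_2[2] = 8/45*1/9 + 7/45*2/9 + 1/3*1/9 + 1/3*4/9 = 97/405
  d_2[3] = 8/45*1/3 + 7/45*1/3 + 1/3*1/9 + 1/3*1/9 = 5/27
  d_2[4] = 8/45*1/3 + 7/45*1/3 + 1/3*1/9 + 1/3*1/3 = 7/27
d_2 = (1=128/405, 2=97/405, 3=5/27, 4=7/27)
  d_3[1] = 128/405*2/9 + 97/405*1/9 + 5/27*2/3 + 7/27*1/9 = 908/3645
  d_3[2] = 128/405*1/9 + 97/405*2/9 + 5/27*1/9 + 7/27*4/9 = 817/3645
  d_3[3] = 128/405*1/3 + 97/405*1/3 + 5/27*1/9 + 7/27*1/9 = 19/81
  d_3[4] = 128/405*1/3 + 97/405*1/3 + 5/27*1/9 + 7/27*1/3 = 71/243
d_3 = (1=908/3645, 2=817/3645, 3=19/81, 4=71/243)

Answer: 908/3645 817/3645 19/81 71/243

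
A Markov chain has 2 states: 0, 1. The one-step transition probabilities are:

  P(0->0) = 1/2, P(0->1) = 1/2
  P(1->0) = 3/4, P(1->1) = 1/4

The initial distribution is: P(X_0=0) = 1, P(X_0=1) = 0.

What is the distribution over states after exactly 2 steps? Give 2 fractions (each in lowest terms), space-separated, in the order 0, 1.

Answer: 5/8 3/8

Derivation:
Propagating the distribution step by step (d_{t+1} = d_t * P):
d_0 = (0=1, 1=0)
  d_1[0] = 1*1/2 + 0*3/4 = 1/2
  d_1[1] = 1*1/2 + 0*1/4 = 1/2
d_1 = (0=1/2, 1=1/2)
  d_2[0] = 1/2*1/2 + 1/2*3/4 = 5/8
  d_2[1] = 1/2*1/2 + 1/2*1/4 = 3/8
d_2 = (0=5/8, 1=3/8)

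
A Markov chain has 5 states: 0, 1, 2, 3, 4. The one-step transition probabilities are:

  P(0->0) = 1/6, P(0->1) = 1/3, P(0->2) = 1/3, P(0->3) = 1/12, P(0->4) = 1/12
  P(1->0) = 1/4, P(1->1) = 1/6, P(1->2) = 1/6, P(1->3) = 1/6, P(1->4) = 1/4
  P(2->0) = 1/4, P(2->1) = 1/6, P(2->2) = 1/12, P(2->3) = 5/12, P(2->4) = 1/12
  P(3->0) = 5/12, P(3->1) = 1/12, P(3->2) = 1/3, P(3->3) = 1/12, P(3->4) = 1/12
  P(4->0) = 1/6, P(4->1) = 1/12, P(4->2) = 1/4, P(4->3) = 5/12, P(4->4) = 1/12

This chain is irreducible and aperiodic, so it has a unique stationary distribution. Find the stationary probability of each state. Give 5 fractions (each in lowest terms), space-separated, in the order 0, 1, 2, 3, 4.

The stationary distribution satisfies pi = pi * P, i.e.:
  pi_0 = 1/6*pi_0 + 1/4*pi_1 + 1/4*pi_2 + 5/12*pi_3 + 1/6*pi_4
  pi_1 = 1/3*pi_0 + 1/6*pi_1 + 1/6*pi_2 + 1/12*pi_3 + 1/12*pi_4
  pi_2 = 1/3*pi_0 + 1/6*pi_1 + 1/12*pi_2 + 1/3*pi_3 + 1/4*pi_4
  pi_3 = 1/12*pi_0 + 1/6*pi_1 + 5/12*pi_2 + 1/12*pi_3 + 5/12*pi_4
  pi_4 = 1/12*pi_0 + 1/4*pi_1 + 1/12*pi_2 + 1/12*pi_3 + 1/12*pi_4
with normalization: pi_0 + pi_1 + pi_2 + pi_3 + pi_4 = 1.

Using the first 4 balance equations plus normalization, the linear system A*pi = b is:
  [-5/6, 1/4, 1/4, 5/12, 1/6] . pi = 0
  [1/3, -5/6, 1/6, 1/12, 1/12] . pi = 0
  [1/3, 1/6, -11/12, 1/3, 1/4] . pi = 0
  [1/12, 1/6, 5/12, -11/12, 5/12] . pi = 0
  [1, 1, 1, 1, 1] . pi = 1

Solving yields:
  pi_0 = 101/396
  pi_1 = 2/11
  pi_2 = 31/132
  pi_3 = 85/396
  pi_4 = 5/44

Verification (pi * P):
  101/396*1/6 + 2/11*1/4 + 31/132*1/4 + 85/396*5/12 + 5/44*1/6 = 101/396 = pi_0  (ok)
  101/396*1/3 + 2/11*1/6 + 31/132*1/6 + 85/396*1/12 + 5/44*1/12 = 2/11 = pi_1  (ok)
  101/396*1/3 + 2/11*1/6 + 31/132*1/12 + 85/396*1/3 + 5/44*1/4 = 31/132 = pi_2  (ok)
  101/396*1/12 + 2/11*1/6 + 31/132*5/12 + 85/396*1/12 + 5/44*5/12 = 85/396 = pi_3  (ok)
  101/396*1/12 + 2/11*1/4 + 31/132*1/12 + 85/396*1/12 + 5/44*1/12 = 5/44 = pi_4  (ok)

Answer: 101/396 2/11 31/132 85/396 5/44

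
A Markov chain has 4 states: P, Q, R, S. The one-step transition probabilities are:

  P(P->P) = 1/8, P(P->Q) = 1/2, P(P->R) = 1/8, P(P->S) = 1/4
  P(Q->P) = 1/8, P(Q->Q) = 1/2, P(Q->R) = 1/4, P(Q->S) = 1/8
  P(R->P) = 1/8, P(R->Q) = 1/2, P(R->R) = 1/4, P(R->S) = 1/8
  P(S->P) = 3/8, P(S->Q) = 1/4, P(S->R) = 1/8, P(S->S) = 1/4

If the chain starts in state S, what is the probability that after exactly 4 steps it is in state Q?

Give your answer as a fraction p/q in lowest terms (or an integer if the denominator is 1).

Computing P^4 by repeated multiplication:
P^1 =
  P: [1/8, 1/2, 1/8, 1/4]
  Q: [1/8, 1/2, 1/4, 1/8]
  R: [1/8, 1/2, 1/4, 1/8]
  S: [3/8, 1/4, 1/8, 1/4]
P^2 =
  P: [3/16, 7/16, 13/64, 11/64]
  Q: [5/32, 15/32, 7/32, 5/32]
  R: [5/32, 15/32, 7/32, 5/32]
  S: [3/16, 7/16, 11/64, 13/64]
P^3 =
  P: [43/256, 117/256, 105/512, 87/512]
  Q: [21/128, 59/128, 27/128, 21/128]
  R: [21/128, 59/128, 27/128, 21/128]
  S: [45/256, 115/256, 103/512, 89/512]
P^4 =
  P: [343/2048, 937/2048, 851/4096, 685/4096]
  Q: [85/512, 235/512, 107/512, 85/512]
  R: [85/512, 235/512, 107/512, 85/512]
  S: [345/2048, 935/2048, 845/4096, 691/4096]

(P^4)[S -> Q] = 935/2048

Answer: 935/2048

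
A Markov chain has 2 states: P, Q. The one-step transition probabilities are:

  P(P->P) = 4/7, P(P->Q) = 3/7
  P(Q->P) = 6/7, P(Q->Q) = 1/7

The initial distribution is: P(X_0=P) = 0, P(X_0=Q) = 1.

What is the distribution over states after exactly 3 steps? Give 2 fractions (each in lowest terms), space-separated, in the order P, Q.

Answer: 234/343 109/343

Derivation:
Propagating the distribution step by step (d_{t+1} = d_t * P):
d_0 = (P=0, Q=1)
  d_1[P] = 0*4/7 + 1*6/7 = 6/7
  d_1[Q] = 0*3/7 + 1*1/7 = 1/7
d_1 = (P=6/7, Q=1/7)
  d_2[P] = 6/7*4/7 + 1/7*6/7 = 30/49
  d_2[Q] = 6/7*3/7 + 1/7*1/7 = 19/49
d_2 = (P=30/49, Q=19/49)
  d_3[P] = 30/49*4/7 + 19/49*6/7 = 234/343
  d_3[Q] = 30/49*3/7 + 19/49*1/7 = 109/343
d_3 = (P=234/343, Q=109/343)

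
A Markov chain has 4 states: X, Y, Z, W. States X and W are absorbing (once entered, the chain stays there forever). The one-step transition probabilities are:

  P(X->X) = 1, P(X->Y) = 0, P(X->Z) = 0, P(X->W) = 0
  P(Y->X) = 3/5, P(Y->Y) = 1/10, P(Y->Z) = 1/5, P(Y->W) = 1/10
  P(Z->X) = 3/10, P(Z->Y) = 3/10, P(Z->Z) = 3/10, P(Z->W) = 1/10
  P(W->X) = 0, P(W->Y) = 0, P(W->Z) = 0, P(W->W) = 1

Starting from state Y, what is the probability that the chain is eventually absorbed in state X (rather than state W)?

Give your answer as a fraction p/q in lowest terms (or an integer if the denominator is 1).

Let a_i = P(absorbed in X | start in state i).
Boundary conditions: a_X = 1, a_W = 0.
For each transient state i, a_i = sum_j P(i->j) * a_j:
  a_Y = 3/5*a_X + 1/10*a_Y + 1/5*a_Z + 1/10*a_W
  a_Z = 3/10*a_X + 3/10*a_Y + 3/10*a_Z + 1/10*a_W

Substituting a_X = 1 and a_W = 0, rearrange to (I - Q) a = r where r[i] = P(i -> X):
  [9/10, -1/5] . (a_Y, a_Z) = 3/5
  [-3/10, 7/10] . (a_Y, a_Z) = 3/10

Solving yields:
  a_Y = 16/19
  a_Z = 15/19

Starting state is Y, so the absorption probability is a_Y = 16/19.

Answer: 16/19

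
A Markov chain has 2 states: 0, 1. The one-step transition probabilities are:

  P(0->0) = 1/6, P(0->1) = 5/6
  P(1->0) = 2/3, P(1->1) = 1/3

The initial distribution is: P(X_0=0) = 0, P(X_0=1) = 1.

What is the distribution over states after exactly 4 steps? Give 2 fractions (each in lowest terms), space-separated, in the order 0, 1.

Answer: 5/12 7/12

Derivation:
Propagating the distribution step by step (d_{t+1} = d_t * P):
d_0 = (0=0, 1=1)
  d_1[0] = 0*1/6 + 1*2/3 = 2/3
  d_1[1] = 0*5/6 + 1*1/3 = 1/3
d_1 = (0=2/3, 1=1/3)
  d_2[0] = 2/3*1/6 + 1/3*2/3 = 1/3
  d_2[1] = 2/3*5/6 + 1/3*1/3 = 2/3
d_2 = (0=1/3, 1=2/3)
  d_3[0] = 1/3*1/6 + 2/3*2/3 = 1/2
  d_3[1] = 1/3*5/6 + 2/3*1/3 = 1/2
d_3 = (0=1/2, 1=1/2)
  d_4[0] = 1/2*1/6 + 1/2*2/3 = 5/12
  d_4[1] = 1/2*5/6 + 1/2*1/3 = 7/12
d_4 = (0=5/12, 1=7/12)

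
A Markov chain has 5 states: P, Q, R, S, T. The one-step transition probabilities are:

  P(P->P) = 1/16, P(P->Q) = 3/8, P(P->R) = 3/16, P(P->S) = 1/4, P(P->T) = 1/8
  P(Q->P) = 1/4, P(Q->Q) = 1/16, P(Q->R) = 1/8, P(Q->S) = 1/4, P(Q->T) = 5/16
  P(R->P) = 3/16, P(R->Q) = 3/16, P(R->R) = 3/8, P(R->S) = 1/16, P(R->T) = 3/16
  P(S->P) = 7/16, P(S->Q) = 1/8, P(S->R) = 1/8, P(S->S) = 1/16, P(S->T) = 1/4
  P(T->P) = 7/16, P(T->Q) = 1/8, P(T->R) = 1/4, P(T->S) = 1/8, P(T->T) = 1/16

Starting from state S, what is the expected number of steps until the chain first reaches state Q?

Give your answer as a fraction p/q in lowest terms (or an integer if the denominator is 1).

Answer: 81920/17061

Derivation:
Let h_i = expected steps to first reach Q from state i.
Boundary: h_Q = 0.
First-step equations for the other states:
  h_P = 1 + 1/16*h_P + 3/8*h_Q + 3/16*h_R + 1/4*h_S + 1/8*h_T
  h_R = 1 + 3/16*h_P + 3/16*h_Q + 3/8*h_R + 1/16*h_S + 3/16*h_T
  h_S = 1 + 7/16*h_P + 1/8*h_Q + 1/8*h_R + 1/16*h_S + 1/4*h_T
  h_T = 1 + 7/16*h_P + 1/8*h_Q + 1/4*h_R + 1/8*h_S + 1/16*h_T

Substituting h_Q = 0 and rearranging gives the linear system (I - Q) h = 1:
  [15/16, -3/16, -1/4, -1/8] . (h_P, h_R, h_S, h_T) = 1
  [-3/16, 5/8, -1/16, -3/16] . (h_P, h_R, h_S, h_T) = 1
  [-7/16, -1/8, 15/16, -1/4] . (h_P, h_R, h_S, h_T) = 1
  [-7/16, -1/4, -1/8, 15/16] . (h_P, h_R, h_S, h_T) = 1

Solving yields:
  h_P = 22320/5687
  h_R = 80096/17061
  h_S = 81920/17061
  h_T = 81728/17061

Starting state is S, so the expected hitting time is h_S = 81920/17061.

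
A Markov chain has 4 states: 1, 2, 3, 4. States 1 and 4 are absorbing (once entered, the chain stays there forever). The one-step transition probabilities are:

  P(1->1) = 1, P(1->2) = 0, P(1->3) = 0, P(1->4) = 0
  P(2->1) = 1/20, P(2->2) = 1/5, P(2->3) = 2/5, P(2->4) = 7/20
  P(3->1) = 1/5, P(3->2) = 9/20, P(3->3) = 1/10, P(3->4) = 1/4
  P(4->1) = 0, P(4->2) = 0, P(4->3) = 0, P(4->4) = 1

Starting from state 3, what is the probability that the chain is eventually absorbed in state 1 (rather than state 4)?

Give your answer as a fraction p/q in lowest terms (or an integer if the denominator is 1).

Let a_i = P(absorbed in 1 | start in state i).
Boundary conditions: a_1 = 1, a_4 = 0.
For each transient state i, a_i = sum_j P(i->j) * a_j:
  a_2 = 1/20*a_1 + 1/5*a_2 + 2/5*a_3 + 7/20*a_4
  a_3 = 1/5*a_1 + 9/20*a_2 + 1/10*a_3 + 1/4*a_4

Substituting a_1 = 1 and a_4 = 0, rearrange to (I - Q) a = r where r[i] = P(i -> 1):
  [4/5, -2/5] . (a_2, a_3) = 1/20
  [-9/20, 9/10] . (a_2, a_3) = 1/5

Solving yields:
  a_2 = 25/108
  a_3 = 73/216

Starting state is 3, so the absorption probability is a_3 = 73/216.

Answer: 73/216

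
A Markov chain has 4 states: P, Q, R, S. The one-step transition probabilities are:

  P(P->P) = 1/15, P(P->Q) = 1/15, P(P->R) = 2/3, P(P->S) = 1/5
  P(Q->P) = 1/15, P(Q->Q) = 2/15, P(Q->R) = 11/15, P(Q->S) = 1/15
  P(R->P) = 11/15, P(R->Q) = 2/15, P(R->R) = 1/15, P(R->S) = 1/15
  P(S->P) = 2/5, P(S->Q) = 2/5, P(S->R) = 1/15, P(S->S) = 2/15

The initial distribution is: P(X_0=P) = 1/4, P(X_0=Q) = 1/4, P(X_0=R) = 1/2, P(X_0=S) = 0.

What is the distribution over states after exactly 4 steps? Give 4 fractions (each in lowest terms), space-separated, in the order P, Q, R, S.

Propagating the distribution step by step (d_{t+1} = d_t * P):
d_0 = (P=1/4, Q=1/4, R=1/2, S=0)
  d_1[P] = 1/4*1/15 + 1/4*1/15 + 1/2*11/15 + 0*2/5 = 2/5
  d_1[Q] = 1/4*1/15 + 1/4*2/15 + 1/2*2/15 + 0*2/5 = 7/60
  d_1[R] = 1/4*2/3 + 1/4*11/15 + 1/2*1/15 + 0*1/15 = 23/60
  d_1[S] = 1/4*1/5 + 1/4*1/15 + 1/2*1/15 + 0*2/15 = 1/10
d_1 = (P=2/5, Q=7/60, R=23/60, S=1/10)
  d_2[P] = 2/5*1/15 + 7/60*1/15 + 23/60*11/15 + 1/10*2/5 = 16/45
  d_2[Q] = 2/5*1/15 + 7/60*2/15 + 23/60*2/15 + 1/10*2/5 = 2/15
  d_2[R] = 2/5*2/3 + 7/60*11/15 + 23/60*1/15 + 1/10*1/15 = 173/450
  d_2[S] = 2/5*1/5 + 7/60*1/15 + 23/60*1/15 + 1/10*2/15 = 19/150
d_2 = (P=16/45, Q=2/15, R=173/450, S=19/150)
  d_3[P] = 16/45*1/15 + 2/15*1/15 + 173/450*11/15 + 19/150*2/5 = 493/1350
  d_3[Q] = 16/45*1/15 + 2/15*2/15 + 173/450*2/15 + 19/150*2/5 = 484/3375
  d_3[R] = 16/45*2/3 + 2/15*11/15 + 173/450*1/15 + 19/150*1/15 = 83/225
  d_3[S] = 16/45*1/5 + 2/15*1/15 + 173/450*1/15 + 19/150*2/15 = 827/6750
d_3 = (P=493/1350, Q=484/3375, R=83/225, S=827/6750)
  d_4[P] = 493/1350*1/15 + 484/3375*1/15 + 83/225*11/15 + 827/6750*2/5 = 7157/20250
  d_4[Q] = 493/1350*1/15 + 484/3375*2/15 + 83/225*2/15 + 827/6750*2/5 = 4781/33750
  d_4[R] = 493/1350*2/3 + 484/3375*11/15 + 83/225*1/15 + 827/6750*1/15 = 7723/20250
  d_4[S] = 493/1350*1/5 + 484/3375*1/15 + 83/225*1/15 + 827/6750*2/15 = 4169/33750
d_4 = (P=7157/20250, Q=4781/33750, R=7723/20250, S=4169/33750)

Answer: 7157/20250 4781/33750 7723/20250 4169/33750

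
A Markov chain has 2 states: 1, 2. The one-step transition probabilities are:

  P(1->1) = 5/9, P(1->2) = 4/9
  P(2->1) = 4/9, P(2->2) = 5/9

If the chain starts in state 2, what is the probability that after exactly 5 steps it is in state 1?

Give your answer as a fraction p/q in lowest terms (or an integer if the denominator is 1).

Answer: 29524/59049

Derivation:
Computing P^5 by repeated multiplication:
P^1 =
  1: [5/9, 4/9]
  2: [4/9, 5/9]
P^2 =
  1: [41/81, 40/81]
  2: [40/81, 41/81]
P^3 =
  1: [365/729, 364/729]
  2: [364/729, 365/729]
P^4 =
  1: [3281/6561, 3280/6561]
  2: [3280/6561, 3281/6561]
P^5 =
  1: [29525/59049, 29524/59049]
  2: [29524/59049, 29525/59049]

(P^5)[2 -> 1] = 29524/59049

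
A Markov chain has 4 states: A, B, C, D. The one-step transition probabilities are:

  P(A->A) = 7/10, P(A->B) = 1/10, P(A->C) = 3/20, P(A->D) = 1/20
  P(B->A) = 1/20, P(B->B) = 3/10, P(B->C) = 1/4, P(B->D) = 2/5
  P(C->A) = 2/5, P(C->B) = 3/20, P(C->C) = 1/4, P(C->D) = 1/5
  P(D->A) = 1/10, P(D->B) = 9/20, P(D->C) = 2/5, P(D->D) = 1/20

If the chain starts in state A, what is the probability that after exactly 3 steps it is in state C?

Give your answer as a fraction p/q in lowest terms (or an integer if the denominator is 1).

Answer: 1681/8000

Derivation:
Computing P^3 by repeated multiplication:
P^1 =
  A: [7/10, 1/10, 3/20, 1/20]
  B: [1/20, 3/10, 1/4, 2/5]
  C: [2/5, 3/20, 1/4, 1/5]
  D: [1/10, 9/20, 2/5, 1/20]
P^2 =
  A: [14/25, 29/200, 3/16, 43/400]
  B: [19/100, 5/16, 61/200, 77/400]
  C: [163/400, 17/80, 6/25, 7/50]
  D: [103/400, 91/400, 99/400, 107/400]
P^3 =
  A: [97/200, 22/125, 1681/8000, 1031/8000]
  B: [2319/8000, 1961/8000, 2079/8000, 1641/8000]
  C: [3247/8000, 407/2000, 921/4000, 1283/8000]
  D: [2539/8000, 503/2000, 423/1600, 667/4000]

(P^3)[A -> C] = 1681/8000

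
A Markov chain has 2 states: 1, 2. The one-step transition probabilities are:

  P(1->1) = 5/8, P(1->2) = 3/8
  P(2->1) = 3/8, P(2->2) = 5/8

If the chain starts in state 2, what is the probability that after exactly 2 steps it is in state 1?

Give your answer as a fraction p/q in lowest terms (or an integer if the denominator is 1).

Answer: 15/32

Derivation:
Computing P^2 by repeated multiplication:
P^1 =
  1: [5/8, 3/8]
  2: [3/8, 5/8]
P^2 =
  1: [17/32, 15/32]
  2: [15/32, 17/32]

(P^2)[2 -> 1] = 15/32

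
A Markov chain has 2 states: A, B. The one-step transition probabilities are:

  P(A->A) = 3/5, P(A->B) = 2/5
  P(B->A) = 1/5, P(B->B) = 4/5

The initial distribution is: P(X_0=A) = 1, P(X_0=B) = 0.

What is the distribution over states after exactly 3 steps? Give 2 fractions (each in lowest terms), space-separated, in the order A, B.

Propagating the distribution step by step (d_{t+1} = d_t * P):
d_0 = (A=1, B=0)
  d_1[A] = 1*3/5 + 0*1/5 = 3/5
  d_1[B] = 1*2/5 + 0*4/5 = 2/5
d_1 = (A=3/5, B=2/5)
  d_2[A] = 3/5*3/5 + 2/5*1/5 = 11/25
  d_2[B] = 3/5*2/5 + 2/5*4/5 = 14/25
d_2 = (A=11/25, B=14/25)
  d_3[A] = 11/25*3/5 + 14/25*1/5 = 47/125
  d_3[B] = 11/25*2/5 + 14/25*4/5 = 78/125
d_3 = (A=47/125, B=78/125)

Answer: 47/125 78/125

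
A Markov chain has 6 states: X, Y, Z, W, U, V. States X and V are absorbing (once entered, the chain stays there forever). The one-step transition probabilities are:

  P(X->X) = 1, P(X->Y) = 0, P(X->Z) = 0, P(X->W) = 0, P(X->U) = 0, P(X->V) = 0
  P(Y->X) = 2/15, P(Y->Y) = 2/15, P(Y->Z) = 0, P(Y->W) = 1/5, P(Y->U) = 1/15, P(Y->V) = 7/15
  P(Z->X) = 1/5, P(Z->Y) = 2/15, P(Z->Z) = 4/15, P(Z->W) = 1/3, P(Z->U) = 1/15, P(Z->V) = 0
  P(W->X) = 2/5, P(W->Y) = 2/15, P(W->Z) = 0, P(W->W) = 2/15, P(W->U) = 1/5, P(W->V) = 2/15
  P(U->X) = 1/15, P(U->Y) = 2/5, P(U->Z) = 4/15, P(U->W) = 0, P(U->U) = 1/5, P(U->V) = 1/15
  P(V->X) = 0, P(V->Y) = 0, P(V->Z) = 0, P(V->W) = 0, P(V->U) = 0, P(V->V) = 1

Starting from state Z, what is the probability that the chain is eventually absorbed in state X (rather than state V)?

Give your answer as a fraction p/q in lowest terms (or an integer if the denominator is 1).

Answer: 3031/4604

Derivation:
Let a_i = P(absorbed in X | start in state i).
Boundary conditions: a_X = 1, a_V = 0.
For each transient state i, a_i = sum_j P(i->j) * a_j:
  a_Y = 2/15*a_X + 2/15*a_Y + 0*a_Z + 1/5*a_W + 1/15*a_U + 7/15*a_V
  a_Z = 1/5*a_X + 2/15*a_Y + 4/15*a_Z + 1/3*a_W + 1/15*a_U + 0*a_V
  a_W = 2/5*a_X + 2/15*a_Y + 0*a_Z + 2/15*a_W + 1/5*a_U + 2/15*a_V
  a_U = 1/15*a_X + 2/5*a_Y + 4/15*a_Z + 0*a_W + 1/5*a_U + 1/15*a_V

Substituting a_X = 1 and a_V = 0, rearrange to (I - Q) a = r where r[i] = P(i -> X):
  [13/15, 0, -1/5, -1/15] . (a_Y, a_Z, a_W, a_U) = 2/15
  [-2/15, 11/15, -1/3, -1/15] . (a_Y, a_Z, a_W, a_U) = 1/5
  [-2/15, 0, 13/15, -1/5] . (a_Y, a_Z, a_W, a_U) = 2/5
  [-2/5, -4/15, 0, 4/5] . (a_Y, a_Z, a_W, a_U) = 1/15

Solving yields:
  a_Y = 3069/9208
  a_Z = 3031/4604
  a_W = 11439/18416
  a_U = 8645/18416

Starting state is Z, so the absorption probability is a_Z = 3031/4604.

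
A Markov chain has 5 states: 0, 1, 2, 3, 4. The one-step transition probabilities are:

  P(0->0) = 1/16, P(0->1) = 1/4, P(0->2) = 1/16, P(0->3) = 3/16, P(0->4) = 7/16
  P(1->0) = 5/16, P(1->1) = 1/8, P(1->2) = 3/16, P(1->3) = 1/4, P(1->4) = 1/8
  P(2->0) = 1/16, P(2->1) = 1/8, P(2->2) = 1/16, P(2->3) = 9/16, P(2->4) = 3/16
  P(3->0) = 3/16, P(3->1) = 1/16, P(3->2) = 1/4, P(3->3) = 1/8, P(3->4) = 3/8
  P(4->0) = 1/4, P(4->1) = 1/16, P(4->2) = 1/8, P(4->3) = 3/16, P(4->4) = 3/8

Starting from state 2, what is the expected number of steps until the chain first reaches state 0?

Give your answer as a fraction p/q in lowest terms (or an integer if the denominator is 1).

Answer: 79600/14037

Derivation:
Let h_i = expected steps to first reach 0 from state i.
Boundary: h_0 = 0.
First-step equations for the other states:
  h_1 = 1 + 5/16*h_0 + 1/8*h_1 + 3/16*h_2 + 1/4*h_3 + 1/8*h_4
  h_2 = 1 + 1/16*h_0 + 1/8*h_1 + 1/16*h_2 + 9/16*h_3 + 3/16*h_4
  h_3 = 1 + 3/16*h_0 + 1/16*h_1 + 1/4*h_2 + 1/8*h_3 + 3/8*h_4
  h_4 = 1 + 1/4*h_0 + 1/16*h_1 + 1/8*h_2 + 3/16*h_3 + 3/8*h_4

Substituting h_0 = 0 and rearranging gives the linear system (I - Q) h = 1:
  [7/8, -3/16, -1/4, -1/8] . (h_1, h_2, h_3, h_4) = 1
  [-1/8, 15/16, -9/16, -3/16] . (h_1, h_2, h_3, h_4) = 1
  [-1/16, -1/4, 7/8, -3/8] . (h_1, h_2, h_3, h_4) = 1
  [-1/16, -1/8, -3/16, 5/8] . (h_1, h_2, h_3, h_4) = 1

Solving yields:
  h_1 = 21008/4679
  h_2 = 79600/14037
  h_3 = 71648/14037
  h_4 = 66176/14037

Starting state is 2, so the expected hitting time is h_2 = 79600/14037.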